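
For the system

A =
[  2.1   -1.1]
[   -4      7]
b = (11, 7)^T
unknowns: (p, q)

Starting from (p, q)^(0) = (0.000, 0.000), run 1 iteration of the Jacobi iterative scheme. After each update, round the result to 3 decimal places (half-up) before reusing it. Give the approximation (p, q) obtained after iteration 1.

(5.238, 1.000)

Iteration 1:
  p = (11 - (-1.1)·0.000) / (2.1) = 5.238
  q = (7 - (-4)·0.000) / (7) = 1.000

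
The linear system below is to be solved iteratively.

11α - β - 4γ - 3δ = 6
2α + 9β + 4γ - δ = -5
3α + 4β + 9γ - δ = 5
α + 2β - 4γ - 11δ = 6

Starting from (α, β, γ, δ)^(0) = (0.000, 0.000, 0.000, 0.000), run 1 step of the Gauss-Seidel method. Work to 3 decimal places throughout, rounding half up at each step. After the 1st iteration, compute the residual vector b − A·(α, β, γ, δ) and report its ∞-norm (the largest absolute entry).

Iteration 1:
  α = (6 - (-1)·0.000 - (-4)·0.000 - (-3)·0.000) / (11) = 0.545
  β = (-5 - (2)·0.545 - (4)·0.000 - (-1)·0.000) / (9) = -0.677
  γ = (5 - (3)·0.545 - (4)·-0.677 - (-1)·0.000) / (9) = 0.675
  δ = (6 - (1)·0.545 - (2)·-0.677 - (-4)·0.675) / (-11) = -0.864
Residual b − A·x = (-0.564, -3.561, -0.866, 0.005); ∞-norm = 3.561

3.561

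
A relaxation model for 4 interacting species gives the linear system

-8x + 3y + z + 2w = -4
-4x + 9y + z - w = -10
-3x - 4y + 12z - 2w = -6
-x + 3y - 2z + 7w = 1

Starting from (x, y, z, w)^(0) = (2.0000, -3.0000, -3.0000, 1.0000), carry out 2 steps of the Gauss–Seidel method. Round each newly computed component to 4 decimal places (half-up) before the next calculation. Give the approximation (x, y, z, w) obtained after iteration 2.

Iteration 1:
  x = (-4 - (3)·-3.0000 - (1)·-3.0000 - (2)·1.0000) / (-8) = -0.7500
  y = (-10 - (-4)·-0.7500 - (1)·-3.0000 - (-1)·1.0000) / (9) = -1.0000
  z = (-6 - (-3)·-0.7500 - (-4)·-1.0000 - (-2)·1.0000) / (12) = -0.8542
  w = (1 - (-1)·-0.7500 - (3)·-1.0000 - (-2)·-0.8542) / (7) = 0.2202
Iteration 2:
  x = (-4 - (3)·-1.0000 - (1)·-0.8542 - (2)·0.2202) / (-8) = 0.0733
  y = (-10 - (-4)·0.0733 - (1)·-0.8542 - (-1)·0.2202) / (9) = -0.9592
  z = (-6 - (-3)·0.0733 - (-4)·-0.9592 - (-2)·0.2202) / (12) = -0.7647
  w = (1 - (-1)·0.0733 - (3)·-0.9592 - (-2)·-0.7647) / (7) = 0.3459

(0.0733, -0.9592, -0.7647, 0.3459)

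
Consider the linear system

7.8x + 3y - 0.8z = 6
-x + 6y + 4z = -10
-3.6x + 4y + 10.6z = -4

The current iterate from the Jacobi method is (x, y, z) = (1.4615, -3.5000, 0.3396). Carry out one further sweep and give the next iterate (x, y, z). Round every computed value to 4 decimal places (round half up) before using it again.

(2.1502, -1.6495, 1.4398)

One sweep:
  x = (6 - (3)·-3.5000 - (-0.8)·0.3396) / (7.8) = 2.1502
  y = (-10 - (-1)·1.4615 - (4)·0.3396) / (6) = -1.6495
  z = (-4 - (-3.6)·1.4615 - (4)·-3.5000) / (10.6) = 1.4398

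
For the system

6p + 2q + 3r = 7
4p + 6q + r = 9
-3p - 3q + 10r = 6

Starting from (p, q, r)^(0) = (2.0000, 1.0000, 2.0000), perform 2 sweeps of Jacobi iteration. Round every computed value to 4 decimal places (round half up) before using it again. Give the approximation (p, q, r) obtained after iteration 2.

(0.4722, 1.3611, 0.5000)

Iteration 1:
  p = (7 - (2)·1.0000 - (3)·2.0000) / (6) = -0.1667
  q = (9 - (4)·2.0000 - (1)·2.0000) / (6) = -0.1667
  r = (6 - (-3)·2.0000 - (-3)·1.0000) / (10) = 1.5000
Iteration 2:
  p = (7 - (2)·-0.1667 - (3)·1.5000) / (6) = 0.4722
  q = (9 - (4)·-0.1667 - (1)·1.5000) / (6) = 1.3611
  r = (6 - (-3)·-0.1667 - (-3)·-0.1667) / (10) = 0.5000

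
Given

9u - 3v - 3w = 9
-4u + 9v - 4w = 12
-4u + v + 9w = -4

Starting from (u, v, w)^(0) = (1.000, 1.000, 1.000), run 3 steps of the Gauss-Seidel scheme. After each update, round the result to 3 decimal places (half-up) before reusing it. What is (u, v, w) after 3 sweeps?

(1.765, 2.178, 0.098)

Iteration 1:
  u = (9 - (-3)·1.000 - (-3)·1.000) / (9) = 1.667
  v = (12 - (-4)·1.667 - (-4)·1.000) / (9) = 2.519
  w = (-4 - (-4)·1.667 - (1)·2.519) / (9) = 0.017
Iteration 2:
  u = (9 - (-3)·2.519 - (-3)·0.017) / (9) = 1.845
  v = (12 - (-4)·1.845 - (-4)·0.017) / (9) = 2.161
  w = (-4 - (-4)·1.845 - (1)·2.161) / (9) = 0.135
Iteration 3:
  u = (9 - (-3)·2.161 - (-3)·0.135) / (9) = 1.765
  v = (12 - (-4)·1.765 - (-4)·0.135) / (9) = 2.178
  w = (-4 - (-4)·1.765 - (1)·2.178) / (9) = 0.098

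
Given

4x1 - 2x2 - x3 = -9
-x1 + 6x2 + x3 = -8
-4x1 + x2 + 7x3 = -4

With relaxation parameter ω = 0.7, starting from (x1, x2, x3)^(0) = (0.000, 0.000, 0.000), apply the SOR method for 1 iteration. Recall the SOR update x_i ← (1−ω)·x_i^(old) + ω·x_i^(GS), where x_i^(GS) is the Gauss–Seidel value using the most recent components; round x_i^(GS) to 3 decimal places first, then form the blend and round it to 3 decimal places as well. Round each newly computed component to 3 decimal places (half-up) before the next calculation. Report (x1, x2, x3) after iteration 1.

Iteration 1:
  x1: GS value = (-9 - (-2)·0.000 - (-1)·0.000) / (4) = -2.250;  x1 ← (1−ω)·0.000 + ω·-2.250 = -1.575
  x2: GS value = (-8 - (-1)·-1.575 - (1)·0.000) / (6) = -1.596;  x2 ← (1−ω)·0.000 + ω·-1.596 = -1.117
  x3: GS value = (-4 - (-4)·-1.575 - (1)·-1.117) / (7) = -1.312;  x3 ← (1−ω)·0.000 + ω·-1.312 = -0.918

(-1.575, -1.117, -0.918)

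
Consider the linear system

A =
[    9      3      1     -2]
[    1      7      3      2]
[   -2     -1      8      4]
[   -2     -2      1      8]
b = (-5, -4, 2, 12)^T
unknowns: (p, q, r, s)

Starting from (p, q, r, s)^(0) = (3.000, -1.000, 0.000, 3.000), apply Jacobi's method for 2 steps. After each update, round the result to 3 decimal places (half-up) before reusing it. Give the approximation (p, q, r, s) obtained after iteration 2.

(0.577, -0.938, -0.871, 1.225)

Iteration 1:
  p = (-5 - (3)·-1.000 - (1)·0.000 - (-2)·3.000) / (9) = 0.444
  q = (-4 - (1)·3.000 - (3)·0.000 - (2)·3.000) / (7) = -1.857
  r = (2 - (-2)·3.000 - (-1)·-1.000 - (4)·3.000) / (8) = -0.625
  s = (12 - (-2)·3.000 - (-2)·-1.000 - (1)·0.000) / (8) = 2.000
Iteration 2:
  p = (-5 - (3)·-1.857 - (1)·-0.625 - (-2)·2.000) / (9) = 0.577
  q = (-4 - (1)·0.444 - (3)·-0.625 - (2)·2.000) / (7) = -0.938
  r = (2 - (-2)·0.444 - (-1)·-1.857 - (4)·2.000) / (8) = -0.871
  s = (12 - (-2)·0.444 - (-2)·-1.857 - (1)·-0.625) / (8) = 1.225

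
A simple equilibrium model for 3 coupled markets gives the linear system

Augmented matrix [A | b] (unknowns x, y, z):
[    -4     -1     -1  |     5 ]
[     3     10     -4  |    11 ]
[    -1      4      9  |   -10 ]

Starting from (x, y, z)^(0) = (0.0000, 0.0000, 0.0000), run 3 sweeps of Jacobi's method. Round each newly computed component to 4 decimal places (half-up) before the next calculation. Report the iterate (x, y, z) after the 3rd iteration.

(-1.0729, 0.7786, -1.7077)

Iteration 1:
  x = (5 - (-1)·0.0000 - (-1)·0.0000) / (-4) = -1.2500
  y = (11 - (3)·0.0000 - (-4)·0.0000) / (10) = 1.1000
  z = (-10 - (-1)·0.0000 - (4)·0.0000) / (9) = -1.1111
Iteration 2:
  x = (5 - (-1)·1.1000 - (-1)·-1.1111) / (-4) = -1.2472
  y = (11 - (3)·-1.2500 - (-4)·-1.1111) / (10) = 1.0306
  z = (-10 - (-1)·-1.2500 - (4)·1.1000) / (9) = -1.7389
Iteration 3:
  x = (5 - (-1)·1.0306 - (-1)·-1.7389) / (-4) = -1.0729
  y = (11 - (3)·-1.2472 - (-4)·-1.7389) / (10) = 0.7786
  z = (-10 - (-1)·-1.2472 - (4)·1.0306) / (9) = -1.7077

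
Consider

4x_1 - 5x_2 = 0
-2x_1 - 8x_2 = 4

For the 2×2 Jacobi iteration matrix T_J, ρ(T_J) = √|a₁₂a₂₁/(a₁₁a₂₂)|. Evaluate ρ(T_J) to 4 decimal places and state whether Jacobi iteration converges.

a₁₂a₂₁/(a₁₁a₂₂) = (-5)·(-2) / ((4)·(-8)) = -0.312500
ρ = √|-0.312500| = √0.312500 = 0.5590
ρ < 1, so Jacobi converges

0.5590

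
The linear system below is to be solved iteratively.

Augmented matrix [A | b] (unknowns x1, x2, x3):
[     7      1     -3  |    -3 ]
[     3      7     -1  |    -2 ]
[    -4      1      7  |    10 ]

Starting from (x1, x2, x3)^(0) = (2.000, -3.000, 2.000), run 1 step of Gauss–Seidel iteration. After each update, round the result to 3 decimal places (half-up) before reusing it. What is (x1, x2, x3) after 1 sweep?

(0.857, -0.367, 1.971)

Iteration 1:
  x1 = (-3 - (1)·-3.000 - (-3)·2.000) / (7) = 0.857
  x2 = (-2 - (3)·0.857 - (-1)·2.000) / (7) = -0.367
  x3 = (10 - (-4)·0.857 - (1)·-0.367) / (7) = 1.971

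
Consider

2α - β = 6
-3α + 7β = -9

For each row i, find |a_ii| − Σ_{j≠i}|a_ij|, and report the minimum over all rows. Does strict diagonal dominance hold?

row 1: |2| − (1) = 1
row 2: |7| − (3) = 4
minimum over rows = 1 → strictly diagonally dominant (convergence guaranteed)

1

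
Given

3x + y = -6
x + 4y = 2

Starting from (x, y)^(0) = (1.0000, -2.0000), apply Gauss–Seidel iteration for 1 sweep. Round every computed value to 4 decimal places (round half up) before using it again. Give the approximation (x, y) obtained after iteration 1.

Iteration 1:
  x = (-6 - (1)·-2.0000) / (3) = -1.3333
  y = (2 - (1)·-1.3333) / (4) = 0.8333

(-1.3333, 0.8333)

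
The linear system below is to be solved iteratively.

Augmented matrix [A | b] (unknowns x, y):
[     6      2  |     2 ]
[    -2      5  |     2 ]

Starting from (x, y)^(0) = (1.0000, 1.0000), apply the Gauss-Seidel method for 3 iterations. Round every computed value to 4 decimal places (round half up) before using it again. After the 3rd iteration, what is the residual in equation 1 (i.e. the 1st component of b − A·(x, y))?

Iteration 1:
  x = (2 - (2)·1.0000) / (6) = 0.0000
  y = (2 - (-2)·0.0000) / (5) = 0.4000
Iteration 2:
  x = (2 - (2)·0.4000) / (6) = 0.2000
  y = (2 - (-2)·0.2000) / (5) = 0.4800
Iteration 3:
  x = (2 - (2)·0.4800) / (6) = 0.1733
  y = (2 - (-2)·0.1733) / (5) = 0.4693
Residual b − A·x = (0.0216, 0.0001)

0.0216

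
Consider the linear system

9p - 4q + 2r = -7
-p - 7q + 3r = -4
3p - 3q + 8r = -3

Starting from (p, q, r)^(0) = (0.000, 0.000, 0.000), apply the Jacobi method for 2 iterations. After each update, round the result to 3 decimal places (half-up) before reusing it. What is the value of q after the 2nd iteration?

Iteration 1:
  p = (-7 - (-4)·0.000 - (2)·0.000) / (9) = -0.778
  q = (-4 - (-1)·0.000 - (3)·0.000) / (-7) = 0.571
  r = (-3 - (3)·0.000 - (-3)·0.000) / (8) = -0.375
Iteration 2:
  p = (-7 - (-4)·0.571 - (2)·-0.375) / (9) = -0.441
  q = (-4 - (-1)·-0.778 - (3)·-0.375) / (-7) = 0.522
  r = (-3 - (3)·-0.778 - (-3)·0.571) / (8) = 0.131

0.522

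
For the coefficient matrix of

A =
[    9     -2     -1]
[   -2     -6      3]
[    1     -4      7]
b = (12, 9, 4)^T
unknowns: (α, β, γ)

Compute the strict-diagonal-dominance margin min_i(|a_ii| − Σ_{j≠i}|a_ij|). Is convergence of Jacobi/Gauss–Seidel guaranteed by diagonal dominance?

row 1: |9| − (2+1) = 6
row 2: |-6| − (2+3) = 1
row 3: |7| − (1+4) = 2
minimum over rows = 1 → strictly diagonally dominant (convergence guaranteed)

1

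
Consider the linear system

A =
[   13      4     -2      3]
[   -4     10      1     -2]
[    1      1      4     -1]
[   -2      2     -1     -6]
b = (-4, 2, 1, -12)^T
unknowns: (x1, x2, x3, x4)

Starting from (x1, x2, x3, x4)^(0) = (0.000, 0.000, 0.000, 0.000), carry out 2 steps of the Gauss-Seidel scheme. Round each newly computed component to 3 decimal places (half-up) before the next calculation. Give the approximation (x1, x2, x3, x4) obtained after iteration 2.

Iteration 1:
  x1 = (-4 - (4)·0.000 - (-2)·0.000 - (3)·0.000) / (13) = -0.308
  x2 = (2 - (-4)·-0.308 - (1)·0.000 - (-2)·0.000) / (10) = 0.077
  x3 = (1 - (1)·-0.308 - (1)·0.077 - (-1)·0.000) / (4) = 0.308
  x4 = (-12 - (-2)·-0.308 - (2)·0.077 - (-1)·0.308) / (-6) = 2.077
Iteration 2:
  x1 = (-4 - (4)·0.077 - (-2)·0.308 - (3)·2.077) / (13) = -0.763
  x2 = (2 - (-4)·-0.763 - (1)·0.308 - (-2)·2.077) / (10) = 0.279
  x3 = (1 - (1)·-0.763 - (1)·0.279 - (-1)·2.077) / (4) = 0.890
  x4 = (-12 - (-2)·-0.763 - (2)·0.279 - (-1)·0.890) / (-6) = 2.199

(-0.763, 0.279, 0.890, 2.199)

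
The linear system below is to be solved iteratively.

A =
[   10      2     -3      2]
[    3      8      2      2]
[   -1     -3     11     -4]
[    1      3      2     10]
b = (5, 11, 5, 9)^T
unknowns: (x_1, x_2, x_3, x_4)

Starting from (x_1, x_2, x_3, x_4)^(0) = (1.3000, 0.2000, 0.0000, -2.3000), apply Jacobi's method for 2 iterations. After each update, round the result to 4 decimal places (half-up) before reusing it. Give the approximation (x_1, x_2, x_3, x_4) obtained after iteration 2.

Iteration 1:
  x_1 = (5 - (2)·0.2000 - (-3)·0.0000 - (2)·-2.3000) / (10) = 0.9200
  x_2 = (11 - (3)·1.3000 - (2)·0.0000 - (2)·-2.3000) / (8) = 1.4625
  x_3 = (5 - (-1)·1.3000 - (-3)·0.2000 - (-4)·-2.3000) / (11) = -0.2091
  x_4 = (9 - (1)·1.3000 - (3)·0.2000 - (2)·0.0000) / (10) = 0.7100
Iteration 2:
  x_1 = (5 - (2)·1.4625 - (-3)·-0.2091 - (2)·0.7100) / (10) = 0.0028
  x_2 = (11 - (3)·0.9200 - (2)·-0.2091 - (2)·0.7100) / (8) = 0.9048
  x_3 = (5 - (-1)·0.9200 - (-3)·1.4625 - (-4)·0.7100) / (11) = 1.1952
  x_4 = (9 - (1)·0.9200 - (3)·1.4625 - (2)·-0.2091) / (10) = 0.4111

(0.0028, 0.9048, 1.1952, 0.4111)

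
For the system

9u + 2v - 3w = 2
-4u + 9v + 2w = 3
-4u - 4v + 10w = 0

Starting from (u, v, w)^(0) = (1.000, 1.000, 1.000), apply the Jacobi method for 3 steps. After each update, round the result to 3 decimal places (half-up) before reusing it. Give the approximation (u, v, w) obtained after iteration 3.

(0.273, 0.416, 0.268)

Iteration 1:
  u = (2 - (2)·1.000 - (-3)·1.000) / (9) = 0.333
  v = (3 - (-4)·1.000 - (2)·1.000) / (9) = 0.556
  w = (0 - (-4)·1.000 - (-4)·1.000) / (10) = 0.800
Iteration 2:
  u = (2 - (2)·0.556 - (-3)·0.800) / (9) = 0.365
  v = (3 - (-4)·0.333 - (2)·0.800) / (9) = 0.304
  w = (0 - (-4)·0.333 - (-4)·0.556) / (10) = 0.356
Iteration 3:
  u = (2 - (2)·0.304 - (-3)·0.356) / (9) = 0.273
  v = (3 - (-4)·0.365 - (2)·0.356) / (9) = 0.416
  w = (0 - (-4)·0.365 - (-4)·0.304) / (10) = 0.268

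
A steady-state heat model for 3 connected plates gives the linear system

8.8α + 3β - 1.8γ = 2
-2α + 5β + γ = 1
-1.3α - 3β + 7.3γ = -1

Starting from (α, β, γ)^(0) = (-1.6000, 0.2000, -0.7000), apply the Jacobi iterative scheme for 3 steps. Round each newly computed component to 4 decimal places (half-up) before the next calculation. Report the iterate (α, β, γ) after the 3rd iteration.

Iteration 1:
  α = (2 - (3)·0.2000 - (-1.8)·-0.7000) / (8.8) = 0.0159
  β = (1 - (-2)·-1.6000 - (1)·-0.7000) / (5) = -0.3000
  γ = (-1 - (-1.3)·-1.6000 - (-3)·0.2000) / (7.3) = -0.3397
Iteration 2:
  α = (2 - (3)·-0.3000 - (-1.8)·-0.3397) / (8.8) = 0.2601
  β = (1 - (-2)·0.0159 - (1)·-0.3397) / (5) = 0.2743
  γ = (-1 - (-1.3)·0.0159 - (-3)·-0.3000) / (7.3) = -0.2574
Iteration 3:
  α = (2 - (3)·0.2743 - (-1.8)·-0.2574) / (8.8) = 0.0811
  β = (1 - (-2)·0.2601 - (1)·-0.2574) / (5) = 0.3555
  γ = (-1 - (-1.3)·0.2601 - (-3)·0.2743) / (7.3) = 0.0221

(0.0811, 0.3555, 0.0221)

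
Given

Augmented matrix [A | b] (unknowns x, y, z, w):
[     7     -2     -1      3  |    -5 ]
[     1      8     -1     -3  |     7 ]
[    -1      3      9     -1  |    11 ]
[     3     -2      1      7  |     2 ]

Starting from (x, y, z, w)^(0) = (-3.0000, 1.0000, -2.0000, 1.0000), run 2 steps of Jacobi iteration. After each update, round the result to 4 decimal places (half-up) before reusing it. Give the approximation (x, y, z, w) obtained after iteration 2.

Iteration 1:
  x = (-5 - (-2)·1.0000 - (-1)·-2.0000 - (3)·1.0000) / (7) = -1.1429
  y = (7 - (1)·-3.0000 - (-1)·-2.0000 - (-3)·1.0000) / (8) = 1.3750
  z = (11 - (-1)·-3.0000 - (3)·1.0000 - (-1)·1.0000) / (9) = 0.6667
  w = (2 - (3)·-3.0000 - (-2)·1.0000 - (1)·-2.0000) / (7) = 2.1429
Iteration 2:
  x = (-5 - (-2)·1.3750 - (-1)·0.6667 - (3)·2.1429) / (7) = -1.1446
  y = (7 - (1)·-1.1429 - (-1)·0.6667 - (-3)·2.1429) / (8) = 1.9048
  z = (11 - (-1)·-1.1429 - (3)·1.3750 - (-1)·2.1429) / (9) = 0.8750
  w = (2 - (3)·-1.1429 - (-2)·1.3750 - (1)·0.6667) / (7) = 1.0731

(-1.1446, 1.9048, 0.8750, 1.0731)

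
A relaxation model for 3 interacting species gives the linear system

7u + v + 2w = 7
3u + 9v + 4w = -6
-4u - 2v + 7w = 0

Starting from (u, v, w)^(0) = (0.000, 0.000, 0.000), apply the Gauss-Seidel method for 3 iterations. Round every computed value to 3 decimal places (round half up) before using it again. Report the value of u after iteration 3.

Iteration 1:
  u = (7 - (1)·0.000 - (2)·0.000) / (7) = 1.000
  v = (-6 - (3)·1.000 - (4)·0.000) / (9) = -1.000
  w = (0 - (-4)·1.000 - (-2)·-1.000) / (7) = 0.286
Iteration 2:
  u = (7 - (1)·-1.000 - (2)·0.286) / (7) = 1.061
  v = (-6 - (3)·1.061 - (4)·0.286) / (9) = -1.147
  w = (0 - (-4)·1.061 - (-2)·-1.147) / (7) = 0.279
Iteration 3:
  u = (7 - (1)·-1.147 - (2)·0.279) / (7) = 1.084
  v = (-6 - (3)·1.084 - (4)·0.279) / (9) = -1.152
  w = (0 - (-4)·1.084 - (-2)·-1.152) / (7) = 0.290

1.084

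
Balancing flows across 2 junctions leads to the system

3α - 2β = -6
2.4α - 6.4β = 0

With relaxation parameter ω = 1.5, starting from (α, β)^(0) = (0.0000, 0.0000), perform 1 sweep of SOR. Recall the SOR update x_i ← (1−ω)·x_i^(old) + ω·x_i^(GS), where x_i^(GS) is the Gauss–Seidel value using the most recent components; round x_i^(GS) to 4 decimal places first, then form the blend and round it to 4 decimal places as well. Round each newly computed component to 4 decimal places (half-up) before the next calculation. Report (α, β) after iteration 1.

(-3.0000, -1.6875)

Iteration 1:
  α: GS value = (-6 - (-2)·0.0000) / (3) = -2.0000;  α ← (1−ω)·0.0000 + ω·-2.0000 = -3.0000
  β: GS value = (0 - (2.4)·-3.0000) / (-6.4) = -1.1250;  β ← (1−ω)·0.0000 + ω·-1.1250 = -1.6875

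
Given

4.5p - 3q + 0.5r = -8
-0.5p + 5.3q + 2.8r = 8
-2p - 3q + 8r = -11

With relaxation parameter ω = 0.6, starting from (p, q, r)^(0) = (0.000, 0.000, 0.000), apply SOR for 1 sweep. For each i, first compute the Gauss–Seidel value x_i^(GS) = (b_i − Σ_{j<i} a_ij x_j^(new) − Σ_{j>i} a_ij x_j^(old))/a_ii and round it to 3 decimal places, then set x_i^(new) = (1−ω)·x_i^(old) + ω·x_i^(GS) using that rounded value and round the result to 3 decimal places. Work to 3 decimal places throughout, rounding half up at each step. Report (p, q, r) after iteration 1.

(-1.067, 0.845, -0.795)

Iteration 1:
  p: GS value = (-8 - (-3)·0.000 - (0.5)·0.000) / (4.5) = -1.778;  p ← (1−ω)·0.000 + ω·-1.778 = -1.067
  q: GS value = (8 - (-0.5)·-1.067 - (2.8)·0.000) / (5.3) = 1.409;  q ← (1−ω)·0.000 + ω·1.409 = 0.845
  r: GS value = (-11 - (-2)·-1.067 - (-3)·0.845) / (8) = -1.325;  r ← (1−ω)·0.000 + ω·-1.325 = -0.795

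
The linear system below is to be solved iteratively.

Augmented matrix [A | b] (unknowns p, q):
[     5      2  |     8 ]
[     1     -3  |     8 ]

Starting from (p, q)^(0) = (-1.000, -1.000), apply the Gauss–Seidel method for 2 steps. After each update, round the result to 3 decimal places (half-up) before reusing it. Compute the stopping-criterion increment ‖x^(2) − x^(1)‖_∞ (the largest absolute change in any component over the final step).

0.400

Iteration 1:
  p = (8 - (2)·-1.000) / (5) = 2.000
  q = (8 - (1)·2.000) / (-3) = -2.000
Iteration 2:
  p = (8 - (2)·-2.000) / (5) = 2.400
  q = (8 - (1)·2.400) / (-3) = -1.867
Change: (0.400, 0.133) → max |·| = 0.400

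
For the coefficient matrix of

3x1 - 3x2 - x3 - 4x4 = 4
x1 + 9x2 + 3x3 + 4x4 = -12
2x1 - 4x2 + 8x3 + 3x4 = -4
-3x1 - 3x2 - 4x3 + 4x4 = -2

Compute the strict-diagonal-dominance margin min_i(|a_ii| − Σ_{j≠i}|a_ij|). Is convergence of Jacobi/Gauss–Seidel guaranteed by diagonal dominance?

-6

row 1: |3| − (3+1+4) = -5
row 2: |9| − (1+3+4) = 1
row 3: |8| − (2+4+3) = -1
row 4: |4| − (3+3+4) = -6
minimum over rows = -6 → not strictly diagonally dominant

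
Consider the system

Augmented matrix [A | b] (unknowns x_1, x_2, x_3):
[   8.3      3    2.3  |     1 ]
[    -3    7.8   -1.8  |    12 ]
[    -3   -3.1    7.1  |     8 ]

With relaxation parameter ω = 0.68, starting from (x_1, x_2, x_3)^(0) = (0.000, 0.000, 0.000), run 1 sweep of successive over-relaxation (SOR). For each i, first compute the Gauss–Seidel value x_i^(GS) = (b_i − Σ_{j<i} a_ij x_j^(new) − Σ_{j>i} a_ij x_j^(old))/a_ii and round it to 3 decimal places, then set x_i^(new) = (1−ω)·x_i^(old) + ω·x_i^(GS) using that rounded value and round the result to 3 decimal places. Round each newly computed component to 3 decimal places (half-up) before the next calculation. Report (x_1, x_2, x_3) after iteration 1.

(0.082, 1.068, 1.107)

Iteration 1:
  x_1: GS value = (1 - (3)·0.000 - (2.3)·0.000) / (8.3) = 0.120;  x_1 ← (1−ω)·0.000 + ω·0.120 = 0.082
  x_2: GS value = (12 - (-3)·0.082 - (-1.8)·0.000) / (7.8) = 1.570;  x_2 ← (1−ω)·0.000 + ω·1.570 = 1.068
  x_3: GS value = (8 - (-3)·0.082 - (-3.1)·1.068) / (7.1) = 1.628;  x_3 ← (1−ω)·0.000 + ω·1.628 = 1.107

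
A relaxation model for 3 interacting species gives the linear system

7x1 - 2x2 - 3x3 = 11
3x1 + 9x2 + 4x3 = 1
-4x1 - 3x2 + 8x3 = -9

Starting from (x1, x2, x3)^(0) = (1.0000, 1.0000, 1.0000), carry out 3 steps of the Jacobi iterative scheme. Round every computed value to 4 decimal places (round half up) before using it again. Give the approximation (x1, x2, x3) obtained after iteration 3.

(1.3177, -0.2103, -0.6905)

Iteration 1:
  x1 = (11 - (-2)·1.0000 - (-3)·1.0000) / (7) = 2.2857
  x2 = (1 - (3)·1.0000 - (4)·1.0000) / (9) = -0.6667
  x3 = (-9 - (-4)·1.0000 - (-3)·1.0000) / (8) = -0.2500
Iteration 2:
  x1 = (11 - (-2)·-0.6667 - (-3)·-0.2500) / (7) = 1.2738
  x2 = (1 - (3)·2.2857 - (4)·-0.2500) / (9) = -0.5397
  x3 = (-9 - (-4)·2.2857 - (-3)·-0.6667) / (8) = -0.2322
Iteration 3:
  x1 = (11 - (-2)·-0.5397 - (-3)·-0.2322) / (7) = 1.3177
  x2 = (1 - (3)·1.2738 - (4)·-0.2322) / (9) = -0.2103
  x3 = (-9 - (-4)·1.2738 - (-3)·-0.5397) / (8) = -0.6905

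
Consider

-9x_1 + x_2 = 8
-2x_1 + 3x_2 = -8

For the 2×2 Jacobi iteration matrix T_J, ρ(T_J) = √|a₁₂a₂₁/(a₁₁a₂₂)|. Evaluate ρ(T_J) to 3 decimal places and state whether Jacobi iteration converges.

0.272

a₁₂a₂₁/(a₁₁a₂₂) = (1)·(-2) / ((-9)·(3)) = 0.074074
ρ = √|0.074074| = √0.074074 = 0.272
ρ < 1, so Jacobi converges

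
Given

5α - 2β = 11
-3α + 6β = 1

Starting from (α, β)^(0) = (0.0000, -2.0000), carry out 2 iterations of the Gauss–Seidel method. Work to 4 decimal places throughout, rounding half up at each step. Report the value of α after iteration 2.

2.5467

Iteration 1:
  α = (11 - (-2)·-2.0000) / (5) = 1.4000
  β = (1 - (-3)·1.4000) / (6) = 0.8667
Iteration 2:
  α = (11 - (-2)·0.8667) / (5) = 2.5467
  β = (1 - (-3)·2.5467) / (6) = 1.4400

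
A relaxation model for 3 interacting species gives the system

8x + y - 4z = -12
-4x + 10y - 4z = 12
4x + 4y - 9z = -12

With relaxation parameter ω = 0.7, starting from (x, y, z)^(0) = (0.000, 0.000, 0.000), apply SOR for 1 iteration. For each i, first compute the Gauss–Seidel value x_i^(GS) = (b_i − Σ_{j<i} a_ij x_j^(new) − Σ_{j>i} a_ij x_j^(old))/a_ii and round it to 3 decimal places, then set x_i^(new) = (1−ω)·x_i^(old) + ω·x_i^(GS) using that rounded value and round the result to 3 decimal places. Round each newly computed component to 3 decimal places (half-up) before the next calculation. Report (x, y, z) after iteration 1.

(-1.050, 0.546, 0.776)

Iteration 1:
  x: GS value = (-12 - (1)·0.000 - (-4)·0.000) / (8) = -1.500;  x ← (1−ω)·0.000 + ω·-1.500 = -1.050
  y: GS value = (12 - (-4)·-1.050 - (-4)·0.000) / (10) = 0.780;  y ← (1−ω)·0.000 + ω·0.780 = 0.546
  z: GS value = (-12 - (4)·-1.050 - (4)·0.546) / (-9) = 1.109;  z ← (1−ω)·0.000 + ω·1.109 = 0.776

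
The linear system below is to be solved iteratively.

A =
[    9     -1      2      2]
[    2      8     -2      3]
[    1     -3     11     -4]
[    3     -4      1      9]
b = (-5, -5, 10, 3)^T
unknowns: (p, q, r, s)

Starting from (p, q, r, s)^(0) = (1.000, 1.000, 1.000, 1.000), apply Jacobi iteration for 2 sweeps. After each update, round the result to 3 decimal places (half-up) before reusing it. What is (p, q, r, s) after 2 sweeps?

(-1.064, -0.164, 0.838, 0.024)

Iteration 1:
  p = (-5 - (-1)·1.000 - (2)·1.000 - (2)·1.000) / (9) = -0.889
  q = (-5 - (2)·1.000 - (-2)·1.000 - (3)·1.000) / (8) = -1.000
  r = (10 - (1)·1.000 - (-3)·1.000 - (-4)·1.000) / (11) = 1.455
  s = (3 - (3)·1.000 - (-4)·1.000 - (1)·1.000) / (9) = 0.333
Iteration 2:
  p = (-5 - (-1)·-1.000 - (2)·1.455 - (2)·0.333) / (9) = -1.064
  q = (-5 - (2)·-0.889 - (-2)·1.455 - (3)·0.333) / (8) = -0.164
  r = (10 - (1)·-0.889 - (-3)·-1.000 - (-4)·0.333) / (11) = 0.838
  s = (3 - (3)·-0.889 - (-4)·-1.000 - (1)·1.455) / (9) = 0.024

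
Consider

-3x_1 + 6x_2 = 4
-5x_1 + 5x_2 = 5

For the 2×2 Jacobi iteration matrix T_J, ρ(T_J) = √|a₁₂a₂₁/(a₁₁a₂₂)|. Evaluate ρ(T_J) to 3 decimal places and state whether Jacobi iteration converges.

a₁₂a₂₁/(a₁₁a₂₂) = (6)·(-5) / ((-3)·(5)) = 2.000000
ρ = √|2.000000| = √2.000000 = 1.414
ρ > 1, so Jacobi diverges

1.414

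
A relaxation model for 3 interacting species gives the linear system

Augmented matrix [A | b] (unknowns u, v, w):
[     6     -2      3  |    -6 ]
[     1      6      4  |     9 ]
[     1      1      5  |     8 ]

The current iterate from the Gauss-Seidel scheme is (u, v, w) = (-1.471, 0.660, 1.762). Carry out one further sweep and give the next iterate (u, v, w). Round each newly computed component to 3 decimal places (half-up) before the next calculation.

One sweep:
  u = (-6 - (-2)·0.660 - (3)·1.762) / (6) = -1.661
  v = (9 - (1)·-1.661 - (4)·1.762) / (6) = 0.602
  w = (8 - (1)·-1.661 - (1)·0.602) / (5) = 1.812

(-1.661, 0.602, 1.812)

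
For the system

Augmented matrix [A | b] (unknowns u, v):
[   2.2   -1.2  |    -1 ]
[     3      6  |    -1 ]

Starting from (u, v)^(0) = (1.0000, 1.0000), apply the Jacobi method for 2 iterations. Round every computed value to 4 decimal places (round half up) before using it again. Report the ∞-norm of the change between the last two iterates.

Iteration 1:
  u = (-1 - (-1.2)·1.0000) / (2.2) = 0.0909
  v = (-1 - (3)·1.0000) / (6) = -0.6667
Iteration 2:
  u = (-1 - (-1.2)·-0.6667) / (2.2) = -0.8182
  v = (-1 - (3)·0.0909) / (6) = -0.2121
Change: (-0.9091, 0.4546) → max |·| = 0.9091

0.9091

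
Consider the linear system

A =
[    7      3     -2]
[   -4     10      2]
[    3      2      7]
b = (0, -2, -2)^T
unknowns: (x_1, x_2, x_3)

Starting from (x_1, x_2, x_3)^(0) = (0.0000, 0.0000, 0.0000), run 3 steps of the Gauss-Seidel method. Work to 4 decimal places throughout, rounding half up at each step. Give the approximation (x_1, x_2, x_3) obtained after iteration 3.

(-0.0096, -0.1533, -0.2378)

Iteration 1:
  x_1 = (0 - (3)·0.0000 - (-2)·0.0000) / (7) = 0.0000
  x_2 = (-2 - (-4)·0.0000 - (2)·0.0000) / (10) = -0.2000
  x_3 = (-2 - (3)·0.0000 - (2)·-0.2000) / (7) = -0.2286
Iteration 2:
  x_1 = (0 - (3)·-0.2000 - (-2)·-0.2286) / (7) = 0.0204
  x_2 = (-2 - (-4)·0.0204 - (2)·-0.2286) / (10) = -0.1461
  x_3 = (-2 - (3)·0.0204 - (2)·-0.1461) / (7) = -0.2527
Iteration 3:
  x_1 = (0 - (3)·-0.1461 - (-2)·-0.2527) / (7) = -0.0096
  x_2 = (-2 - (-4)·-0.0096 - (2)·-0.2527) / (10) = -0.1533
  x_3 = (-2 - (3)·-0.0096 - (2)·-0.1533) / (7) = -0.2378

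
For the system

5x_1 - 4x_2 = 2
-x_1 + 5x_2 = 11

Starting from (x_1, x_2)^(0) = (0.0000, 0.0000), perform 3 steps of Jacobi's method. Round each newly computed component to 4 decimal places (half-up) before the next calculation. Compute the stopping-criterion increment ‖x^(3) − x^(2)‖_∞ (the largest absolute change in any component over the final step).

0.3520

Iteration 1:
  x_1 = (2 - (-4)·0.0000) / (5) = 0.4000
  x_2 = (11 - (-1)·0.0000) / (5) = 2.2000
Iteration 2:
  x_1 = (2 - (-4)·2.2000) / (5) = 2.1600
  x_2 = (11 - (-1)·0.4000) / (5) = 2.2800
Iteration 3:
  x_1 = (2 - (-4)·2.2800) / (5) = 2.2240
  x_2 = (11 - (-1)·2.1600) / (5) = 2.6320
Change: (0.0640, 0.3520) → max |·| = 0.3520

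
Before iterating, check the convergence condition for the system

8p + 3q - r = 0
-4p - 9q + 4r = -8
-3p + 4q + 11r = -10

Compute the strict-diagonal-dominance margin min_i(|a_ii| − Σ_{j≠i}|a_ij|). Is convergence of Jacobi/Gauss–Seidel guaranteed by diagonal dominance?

1

row 1: |8| − (3+1) = 4
row 2: |-9| − (4+4) = 1
row 3: |11| − (3+4) = 4
minimum over rows = 1 → strictly diagonally dominant (convergence guaranteed)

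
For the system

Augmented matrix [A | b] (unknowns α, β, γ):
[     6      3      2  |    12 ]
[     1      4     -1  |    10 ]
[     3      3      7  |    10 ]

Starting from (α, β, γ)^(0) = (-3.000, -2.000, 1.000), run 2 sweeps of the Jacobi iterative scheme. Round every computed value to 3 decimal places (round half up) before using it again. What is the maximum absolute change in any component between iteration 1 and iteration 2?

4.785

Iteration 1:
  α = (12 - (3)·-2.000 - (2)·1.000) / (6) = 2.667
  β = (10 - (1)·-3.000 - (-1)·1.000) / (4) = 3.500
  γ = (10 - (3)·-3.000 - (3)·-2.000) / (7) = 3.571
Iteration 2:
  α = (12 - (3)·3.500 - (2)·3.571) / (6) = -0.940
  β = (10 - (1)·2.667 - (-1)·3.571) / (4) = 2.726
  γ = (10 - (3)·2.667 - (3)·3.500) / (7) = -1.214
Change: (-3.607, -0.774, -4.785) → max |·| = 4.785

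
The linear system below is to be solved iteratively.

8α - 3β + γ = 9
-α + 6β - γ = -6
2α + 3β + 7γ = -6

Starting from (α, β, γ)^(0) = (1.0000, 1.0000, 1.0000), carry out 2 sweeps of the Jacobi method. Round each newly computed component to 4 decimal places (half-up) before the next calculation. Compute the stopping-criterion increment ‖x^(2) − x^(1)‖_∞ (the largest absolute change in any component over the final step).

0.6071

Iteration 1:
  α = (9 - (-3)·1.0000 - (1)·1.0000) / (8) = 1.3750
  β = (-6 - (-1)·1.0000 - (-1)·1.0000) / (6) = -0.6667
  γ = (-6 - (2)·1.0000 - (3)·1.0000) / (7) = -1.5714
Iteration 2:
  α = (9 - (-3)·-0.6667 - (1)·-1.5714) / (8) = 1.0714
  β = (-6 - (-1)·1.3750 - (-1)·-1.5714) / (6) = -1.0327
  γ = (-6 - (2)·1.3750 - (3)·-0.6667) / (7) = -0.9643
Change: (-0.3036, -0.3660, 0.6071) → max |·| = 0.6071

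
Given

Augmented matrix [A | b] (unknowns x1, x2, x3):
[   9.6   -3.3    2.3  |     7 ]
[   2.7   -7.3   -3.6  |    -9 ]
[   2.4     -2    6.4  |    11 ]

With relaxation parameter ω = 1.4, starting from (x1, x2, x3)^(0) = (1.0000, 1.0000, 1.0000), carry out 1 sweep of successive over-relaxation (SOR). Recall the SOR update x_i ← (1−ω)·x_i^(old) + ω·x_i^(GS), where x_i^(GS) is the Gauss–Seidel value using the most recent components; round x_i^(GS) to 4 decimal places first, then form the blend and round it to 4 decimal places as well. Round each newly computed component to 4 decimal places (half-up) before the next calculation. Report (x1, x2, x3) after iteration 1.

(0.7666, 1.0326, 2.0556)

Iteration 1:
  x1: GS value = (7 - (-3.3)·1.0000 - (2.3)·1.0000) / (9.6) = 0.8333;  x1 ← (1−ω)·1.0000 + ω·0.8333 = 0.7666
  x2: GS value = (-9 - (2.7)·0.7666 - (-3.6)·1.0000) / (-7.3) = 1.0233;  x2 ← (1−ω)·1.0000 + ω·1.0233 = 1.0326
  x3: GS value = (11 - (2.4)·0.7666 - (-2)·1.0326) / (6.4) = 1.7540;  x3 ← (1−ω)·1.0000 + ω·1.7540 = 2.0556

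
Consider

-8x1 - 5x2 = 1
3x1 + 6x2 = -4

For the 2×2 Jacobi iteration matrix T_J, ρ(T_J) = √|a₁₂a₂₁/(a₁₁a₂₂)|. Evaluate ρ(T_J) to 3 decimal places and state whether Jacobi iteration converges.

a₁₂a₂₁/(a₁₁a₂₂) = (-5)·(3) / ((-8)·(6)) = 0.312500
ρ = √|0.312500| = √0.312500 = 0.559
ρ < 1, so Jacobi converges

0.559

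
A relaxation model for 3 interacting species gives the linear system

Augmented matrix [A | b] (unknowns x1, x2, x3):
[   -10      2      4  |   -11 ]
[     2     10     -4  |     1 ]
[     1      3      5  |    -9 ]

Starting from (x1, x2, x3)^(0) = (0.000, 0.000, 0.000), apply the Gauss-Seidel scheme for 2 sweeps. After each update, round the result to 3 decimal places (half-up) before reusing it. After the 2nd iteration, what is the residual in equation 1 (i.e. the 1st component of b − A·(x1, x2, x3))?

-0.888

Iteration 1:
  x1 = (-11 - (2)·0.000 - (4)·0.000) / (-10) = 1.100
  x2 = (1 - (2)·1.100 - (-4)·0.000) / (10) = -0.120
  x3 = (-9 - (1)·1.100 - (3)·-0.120) / (5) = -1.948
Iteration 2:
  x1 = (-11 - (2)·-0.120 - (4)·-1.948) / (-10) = 0.297
  x2 = (1 - (2)·0.297 - (-4)·-1.948) / (10) = -0.739
  x3 = (-9 - (1)·0.297 - (3)·-0.739) / (5) = -1.416
Residual b − A·x = (-0.888, 2.132, 0.000)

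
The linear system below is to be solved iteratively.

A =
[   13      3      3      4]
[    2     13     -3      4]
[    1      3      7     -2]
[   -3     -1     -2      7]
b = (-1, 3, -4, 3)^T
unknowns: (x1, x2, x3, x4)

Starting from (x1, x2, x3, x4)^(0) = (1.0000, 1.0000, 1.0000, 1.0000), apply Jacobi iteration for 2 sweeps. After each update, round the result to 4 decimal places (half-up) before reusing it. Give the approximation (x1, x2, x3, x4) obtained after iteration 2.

Iteration 1:
  x1 = (-1 - (3)·1.0000 - (3)·1.0000 - (4)·1.0000) / (13) = -0.8462
  x2 = (3 - (2)·1.0000 - (-3)·1.0000 - (4)·1.0000) / (13) = 0.0000
  x3 = (-4 - (1)·1.0000 - (3)·1.0000 - (-2)·1.0000) / (7) = -0.8571
  x4 = (3 - (-3)·1.0000 - (-1)·1.0000 - (-2)·1.0000) / (7) = 1.2857
Iteration 2:
  x1 = (-1 - (3)·0.0000 - (3)·-0.8571 - (4)·1.2857) / (13) = -0.2747
  x2 = (3 - (2)·-0.8462 - (-3)·-0.8571 - (4)·1.2857) / (13) = -0.2324
  x3 = (-4 - (1)·-0.8462 - (3)·0.0000 - (-2)·1.2857) / (7) = -0.0832
  x4 = (3 - (-3)·-0.8462 - (-1)·0.0000 - (-2)·-0.8571) / (7) = -0.1790

(-0.2747, -0.2324, -0.0832, -0.1790)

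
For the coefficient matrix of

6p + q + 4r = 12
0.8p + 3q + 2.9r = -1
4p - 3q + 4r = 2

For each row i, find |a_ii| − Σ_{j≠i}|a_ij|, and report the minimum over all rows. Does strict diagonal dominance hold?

-3

row 1: |6| − (1+4) = 1
row 2: |3| − (0.8+2.9) = -0.7
row 3: |4| − (4+3) = -3
minimum over rows = -3 → not strictly diagonally dominant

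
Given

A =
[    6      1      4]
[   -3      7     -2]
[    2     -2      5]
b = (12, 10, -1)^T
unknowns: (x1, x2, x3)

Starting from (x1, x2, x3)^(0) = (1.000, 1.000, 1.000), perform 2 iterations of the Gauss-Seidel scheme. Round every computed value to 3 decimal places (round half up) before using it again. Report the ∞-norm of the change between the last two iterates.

0.318

Iteration 1:
  x1 = (12 - (1)·1.000 - (4)·1.000) / (6) = 1.167
  x2 = (10 - (-3)·1.167 - (-2)·1.000) / (7) = 2.214
  x3 = (-1 - (2)·1.167 - (-2)·2.214) / (5) = 0.219
Iteration 2:
  x1 = (12 - (1)·2.214 - (4)·0.219) / (6) = 1.485
  x2 = (10 - (-3)·1.485 - (-2)·0.219) / (7) = 2.128
  x3 = (-1 - (2)·1.485 - (-2)·2.128) / (5) = 0.057
Change: (0.318, -0.086, -0.162) → max |·| = 0.318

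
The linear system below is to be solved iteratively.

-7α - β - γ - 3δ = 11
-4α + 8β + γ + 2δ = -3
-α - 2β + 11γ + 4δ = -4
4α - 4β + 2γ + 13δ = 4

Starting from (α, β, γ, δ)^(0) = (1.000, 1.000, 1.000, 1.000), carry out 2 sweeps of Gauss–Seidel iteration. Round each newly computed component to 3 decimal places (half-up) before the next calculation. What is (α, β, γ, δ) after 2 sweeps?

Iteration 1:
  α = (11 - (-1)·1.000 - (-1)·1.000 - (-3)·1.000) / (-7) = -2.286
  β = (-3 - (-4)·-2.286 - (1)·1.000 - (2)·1.000) / (8) = -1.893
  γ = (-4 - (-1)·-2.286 - (-2)·-1.893 - (4)·1.000) / (11) = -1.279
  δ = (4 - (4)·-2.286 - (-4)·-1.893 - (2)·-1.279) / (13) = 0.625
Iteration 2:
  α = (11 - (-1)·-1.893 - (-1)·-1.279 - (-3)·0.625) / (-7) = -1.386
  β = (-3 - (-4)·-1.386 - (1)·-1.279 - (2)·0.625) / (8) = -1.064
  γ = (-4 - (-1)·-1.386 - (-2)·-1.064 - (4)·0.625) / (11) = -0.910
  δ = (4 - (4)·-1.386 - (-4)·-1.064 - (2)·-0.910) / (13) = 0.547

(-1.386, -1.064, -0.910, 0.547)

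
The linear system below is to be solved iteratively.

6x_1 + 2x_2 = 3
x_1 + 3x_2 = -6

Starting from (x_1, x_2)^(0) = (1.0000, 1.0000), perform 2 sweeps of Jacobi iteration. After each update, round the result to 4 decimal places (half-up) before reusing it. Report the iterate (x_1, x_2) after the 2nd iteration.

Iteration 1:
  x_1 = (3 - (2)·1.0000) / (6) = 0.1667
  x_2 = (-6 - (1)·1.0000) / (3) = -2.3333
Iteration 2:
  x_1 = (3 - (2)·-2.3333) / (6) = 1.2778
  x_2 = (-6 - (1)·0.1667) / (3) = -2.0556

(1.2778, -2.0556)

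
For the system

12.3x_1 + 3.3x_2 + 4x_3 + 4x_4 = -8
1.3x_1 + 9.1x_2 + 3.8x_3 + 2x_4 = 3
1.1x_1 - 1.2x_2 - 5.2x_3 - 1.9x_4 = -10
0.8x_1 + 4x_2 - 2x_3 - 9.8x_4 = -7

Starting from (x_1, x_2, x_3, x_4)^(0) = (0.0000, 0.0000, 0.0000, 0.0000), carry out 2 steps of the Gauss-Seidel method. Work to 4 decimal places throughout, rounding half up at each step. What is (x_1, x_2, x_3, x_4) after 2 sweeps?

Iteration 1:
  x_1 = (-8 - (3.3)·0.0000 - (4)·0.0000 - (4)·0.0000) / (12.3) = -0.6504
  x_2 = (3 - (1.3)·-0.6504 - (3.8)·0.0000 - (2)·0.0000) / (9.1) = 0.4226
  x_3 = (-10 - (1.1)·-0.6504 - (-1.2)·0.4226 - (-1.9)·0.0000) / (-5.2) = 1.6880
  x_4 = (-7 - (0.8)·-0.6504 - (4)·0.4226 - (-2)·1.6880) / (-9.8) = 0.4892
Iteration 2:
  x_1 = (-8 - (3.3)·0.4226 - (4)·1.6880 - (4)·0.4892) / (12.3) = -1.4718
  x_2 = (3 - (1.3)·-1.4718 - (3.8)·1.6880 - (2)·0.4892) / (9.1) = -0.2725
  x_3 = (-10 - (1.1)·-1.4718 - (-1.2)·-0.2725 - (-1.9)·0.4892) / (-5.2) = 1.4959
  x_4 = (-7 - (0.8)·-1.4718 - (4)·-0.2725 - (-2)·1.4959) / (-9.8) = 0.1776

(-1.4718, -0.2725, 1.4959, 0.1776)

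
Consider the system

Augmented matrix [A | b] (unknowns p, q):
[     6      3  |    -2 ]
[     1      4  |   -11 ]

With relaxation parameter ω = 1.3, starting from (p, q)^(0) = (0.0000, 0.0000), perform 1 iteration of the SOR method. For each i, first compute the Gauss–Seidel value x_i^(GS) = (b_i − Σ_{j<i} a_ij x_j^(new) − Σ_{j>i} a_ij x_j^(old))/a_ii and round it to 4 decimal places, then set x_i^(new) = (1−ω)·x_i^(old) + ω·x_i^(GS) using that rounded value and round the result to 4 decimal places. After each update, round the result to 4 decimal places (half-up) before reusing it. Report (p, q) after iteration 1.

Iteration 1:
  p: GS value = (-2 - (3)·0.0000) / (6) = -0.3333;  p ← (1−ω)·0.0000 + ω·-0.3333 = -0.4333
  q: GS value = (-11 - (1)·-0.4333) / (4) = -2.6417;  q ← (1−ω)·0.0000 + ω·-2.6417 = -3.4342

(-0.4333, -3.4342)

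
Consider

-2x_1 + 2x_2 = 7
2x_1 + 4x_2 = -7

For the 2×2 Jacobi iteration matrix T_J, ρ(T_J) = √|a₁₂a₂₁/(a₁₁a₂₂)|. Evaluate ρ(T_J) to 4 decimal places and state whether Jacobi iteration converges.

a₁₂a₂₁/(a₁₁a₂₂) = (2)·(2) / ((-2)·(4)) = -0.500000
ρ = √|-0.500000| = √0.500000 = 0.7071
ρ < 1, so Jacobi converges

0.7071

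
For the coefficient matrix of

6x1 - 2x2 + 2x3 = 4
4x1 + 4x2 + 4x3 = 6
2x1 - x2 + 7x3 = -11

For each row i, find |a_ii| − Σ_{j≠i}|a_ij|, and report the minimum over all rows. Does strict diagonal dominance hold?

row 1: |6| − (2+2) = 2
row 2: |4| − (4+4) = -4
row 3: |7| − (2+1) = 4
minimum over rows = -4 → not strictly diagonally dominant

-4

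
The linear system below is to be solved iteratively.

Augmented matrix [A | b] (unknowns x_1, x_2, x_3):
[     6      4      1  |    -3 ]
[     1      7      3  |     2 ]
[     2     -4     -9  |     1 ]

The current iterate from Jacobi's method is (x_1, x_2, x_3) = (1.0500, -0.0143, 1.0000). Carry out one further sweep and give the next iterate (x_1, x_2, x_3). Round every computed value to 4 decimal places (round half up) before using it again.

One sweep:
  x_1 = (-3 - (4)·-0.0143 - (1)·1.0000) / (6) = -0.6571
  x_2 = (2 - (1)·1.0500 - (3)·1.0000) / (7) = -0.2929
  x_3 = (1 - (2)·1.0500 - (-4)·-0.0143) / (-9) = 0.1286

(-0.6571, -0.2929, 0.1286)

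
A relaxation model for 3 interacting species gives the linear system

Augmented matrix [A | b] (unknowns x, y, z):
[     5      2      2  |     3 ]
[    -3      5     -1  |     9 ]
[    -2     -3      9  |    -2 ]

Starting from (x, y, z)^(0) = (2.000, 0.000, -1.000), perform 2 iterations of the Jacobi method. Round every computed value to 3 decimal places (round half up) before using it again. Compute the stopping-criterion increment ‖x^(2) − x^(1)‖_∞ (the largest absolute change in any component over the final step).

Iteration 1:
  x = (3 - (2)·0.000 - (2)·-1.000) / (5) = 1.000
  y = (9 - (-3)·2.000 - (-1)·-1.000) / (5) = 2.800
  z = (-2 - (-2)·2.000 - (-3)·0.000) / (9) = 0.222
Iteration 2:
  x = (3 - (2)·2.800 - (2)·0.222) / (5) = -0.609
  y = (9 - (-3)·1.000 - (-1)·0.222) / (5) = 2.444
  z = (-2 - (-2)·1.000 - (-3)·2.800) / (9) = 0.933
Change: (-1.609, -0.356, 0.711) → max |·| = 1.609

1.609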